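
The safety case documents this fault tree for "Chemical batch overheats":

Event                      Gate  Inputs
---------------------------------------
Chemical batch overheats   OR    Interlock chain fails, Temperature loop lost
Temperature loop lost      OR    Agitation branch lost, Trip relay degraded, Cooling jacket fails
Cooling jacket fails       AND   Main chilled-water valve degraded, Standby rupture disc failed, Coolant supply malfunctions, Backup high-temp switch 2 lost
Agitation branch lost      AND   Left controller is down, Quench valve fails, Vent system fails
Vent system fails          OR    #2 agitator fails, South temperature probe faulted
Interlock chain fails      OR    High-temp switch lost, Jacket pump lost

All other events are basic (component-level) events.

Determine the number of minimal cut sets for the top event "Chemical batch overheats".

6

Interlock chain fails [OR]: union of children's cut sets → 2 cut set(s).
Vent system fails [OR]: union of children's cut sets → 2 cut set(s).
Agitation branch lost [AND]: one cut set from each child combined → 1 × 1 × 2 = 2 cut set(s).
Cooling jacket fails [AND]: one cut set from each child combined → 1 × 1 × 1 × 1 = 1 cut set(s).
Temperature loop lost [OR]: union of children's cut sets → 4 cut set(s).
Chemical batch overheats [OR]: union of children's cut sets → 6 cut set(s).
Minimal cut sets: {High-temp switch lost}; {Jacket pump lost}; {#2 agitator fails, Left controller is down, Quench valve fails}; {Left controller is down, Quench valve fails, South temperature probe faulted}; {Trip relay degraded}; {Backup high-temp switch 2 lost, Coolant supply malfunctions, Main chilled-water valve degraded, Standby rupture disc failed}.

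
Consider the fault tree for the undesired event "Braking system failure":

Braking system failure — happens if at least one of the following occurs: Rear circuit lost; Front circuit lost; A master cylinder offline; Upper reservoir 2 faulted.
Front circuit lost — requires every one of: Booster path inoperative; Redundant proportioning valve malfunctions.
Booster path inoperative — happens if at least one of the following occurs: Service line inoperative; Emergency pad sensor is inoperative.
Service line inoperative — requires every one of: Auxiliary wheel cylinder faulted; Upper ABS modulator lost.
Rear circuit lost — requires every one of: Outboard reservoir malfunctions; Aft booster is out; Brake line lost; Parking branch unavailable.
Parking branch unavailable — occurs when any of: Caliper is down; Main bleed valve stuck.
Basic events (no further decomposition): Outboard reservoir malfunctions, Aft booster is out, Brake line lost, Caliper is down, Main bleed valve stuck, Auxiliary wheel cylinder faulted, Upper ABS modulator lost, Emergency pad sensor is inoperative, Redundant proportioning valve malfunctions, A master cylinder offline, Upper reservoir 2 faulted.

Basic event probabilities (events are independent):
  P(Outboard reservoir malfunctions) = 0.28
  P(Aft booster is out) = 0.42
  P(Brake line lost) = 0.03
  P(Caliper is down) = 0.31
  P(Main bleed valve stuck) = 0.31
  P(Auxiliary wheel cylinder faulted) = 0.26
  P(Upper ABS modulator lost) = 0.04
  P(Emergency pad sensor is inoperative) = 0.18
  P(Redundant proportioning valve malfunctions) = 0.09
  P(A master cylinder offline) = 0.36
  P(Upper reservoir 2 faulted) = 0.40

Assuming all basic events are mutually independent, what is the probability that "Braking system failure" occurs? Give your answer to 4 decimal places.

0.6232

P(Parking branch unavailable) [OR] = 1 − (1−0.31) × (1−0.31) = 0.523900
P(Rear circuit lost) [AND] = 0.28 × 0.42 × 0.03 × 0.523900 = 0.001848
P(Service line inoperative) [AND] = 0.26 × 0.04 = 0.010400
P(Booster path inoperative) [OR] = 1 − (1−0.010400) × (1−0.18) = 0.188528
P(Front circuit lost) [AND] = 0.188528 × 0.09 = 0.016968
P(Braking system failure) [OR] = 1 − (1−0.001848) × (1−0.016968) × (1−0.36) × (1−0.40) = 0.623213
Rounded to 4 decimal places: P(Braking system failure) ≈ 0.6232.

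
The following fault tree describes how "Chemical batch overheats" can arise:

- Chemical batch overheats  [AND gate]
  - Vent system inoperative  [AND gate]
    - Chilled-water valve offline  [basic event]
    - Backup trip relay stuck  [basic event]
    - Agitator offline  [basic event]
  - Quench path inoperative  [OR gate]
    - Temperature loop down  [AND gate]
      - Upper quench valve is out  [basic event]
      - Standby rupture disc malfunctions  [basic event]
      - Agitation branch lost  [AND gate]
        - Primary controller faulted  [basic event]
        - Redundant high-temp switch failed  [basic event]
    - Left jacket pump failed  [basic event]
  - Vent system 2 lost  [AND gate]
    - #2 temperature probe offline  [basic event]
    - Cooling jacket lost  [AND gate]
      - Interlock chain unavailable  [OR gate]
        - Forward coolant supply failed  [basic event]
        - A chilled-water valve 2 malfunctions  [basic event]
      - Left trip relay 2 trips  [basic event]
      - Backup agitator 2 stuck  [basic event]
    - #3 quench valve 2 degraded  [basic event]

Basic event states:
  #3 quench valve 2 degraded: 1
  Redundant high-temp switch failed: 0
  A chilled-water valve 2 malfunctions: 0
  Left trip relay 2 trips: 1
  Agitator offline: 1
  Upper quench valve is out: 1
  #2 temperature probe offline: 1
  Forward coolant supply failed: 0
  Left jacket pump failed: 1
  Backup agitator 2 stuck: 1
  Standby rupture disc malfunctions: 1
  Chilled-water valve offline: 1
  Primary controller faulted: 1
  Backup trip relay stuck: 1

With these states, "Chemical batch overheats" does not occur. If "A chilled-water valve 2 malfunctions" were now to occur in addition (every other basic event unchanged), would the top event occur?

Counterfactual: set "A chilled-water valve 2 malfunctions" to occurred.
Vent system inoperative [AND]: Chilled-water valve offline=occurs, Backup trip relay stuck=occurs, Agitator offline=occurs → all inputs occur → occurs.
Agitation branch lost [AND]: Primary controller faulted=occurs, Redundant high-temp switch failed=not → not all inputs occur → does not occur.
Temperature loop down [AND]: Upper quench valve is out=occurs, Standby rupture disc malfunctions=occurs, Agitation branch lost=not → not all inputs occur → does not occur.
Quench path inoperative [OR]: Temperature loop down=not, Left jacket pump failed=occurs → at least one input occurs → occurs.
Interlock chain unavailable [OR]: Forward coolant supply failed=not, A chilled-water valve 2 malfunctions=occurs → at least one input occurs → occurs.
Cooling jacket lost [AND]: Interlock chain unavailable=occurs, Left trip relay 2 trips=occurs, Backup agitator 2 stuck=occurs → all inputs occur → occurs.
Vent system 2 lost [AND]: #2 temperature probe offline=occurs, Cooling jacket lost=occurs, #3 quench valve 2 degraded=occurs → all inputs occur → occurs.
Chemical batch overheats [AND]: Vent system inoperative=occurs, Quench path inoperative=occurs, Vent system 2 lost=occurs → all inputs occur → occurs.

Yes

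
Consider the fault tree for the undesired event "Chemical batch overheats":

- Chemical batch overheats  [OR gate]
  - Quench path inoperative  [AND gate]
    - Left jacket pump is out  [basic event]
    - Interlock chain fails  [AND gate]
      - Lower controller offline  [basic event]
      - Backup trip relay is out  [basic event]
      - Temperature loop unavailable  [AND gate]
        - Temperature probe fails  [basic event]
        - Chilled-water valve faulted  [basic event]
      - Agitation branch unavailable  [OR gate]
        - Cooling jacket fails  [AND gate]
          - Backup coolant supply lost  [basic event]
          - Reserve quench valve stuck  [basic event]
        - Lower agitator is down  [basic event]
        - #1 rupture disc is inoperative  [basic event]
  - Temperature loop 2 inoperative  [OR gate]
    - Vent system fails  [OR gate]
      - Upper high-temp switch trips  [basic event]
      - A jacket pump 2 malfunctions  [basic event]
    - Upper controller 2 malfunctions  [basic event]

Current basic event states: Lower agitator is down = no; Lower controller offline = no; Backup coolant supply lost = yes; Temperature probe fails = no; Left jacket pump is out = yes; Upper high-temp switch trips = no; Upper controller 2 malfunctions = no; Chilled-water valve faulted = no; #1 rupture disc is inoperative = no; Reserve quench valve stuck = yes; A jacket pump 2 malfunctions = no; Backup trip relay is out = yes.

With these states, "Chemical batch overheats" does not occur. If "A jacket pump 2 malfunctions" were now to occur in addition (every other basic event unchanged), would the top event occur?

Counterfactual: set "A jacket pump 2 malfunctions" to occurred.
Temperature loop unavailable [AND]: Temperature probe fails=not, Chilled-water valve faulted=not → not all inputs occur → does not occur.
Cooling jacket fails [AND]: Backup coolant supply lost=occurs, Reserve quench valve stuck=occurs → all inputs occur → occurs.
Agitation branch unavailable [OR]: Cooling jacket fails=occurs, Lower agitator is down=not, #1 rupture disc is inoperative=not → at least one input occurs → occurs.
Interlock chain fails [AND]: Lower controller offline=not, Backup trip relay is out=occurs, Temperature loop unavailable=not, Agitation branch unavailable=occurs → not all inputs occur → does not occur.
Quench path inoperative [AND]: Left jacket pump is out=occurs, Interlock chain fails=not → not all inputs occur → does not occur.
Vent system fails [OR]: Upper high-temp switch trips=not, A jacket pump 2 malfunctions=occurs → at least one input occurs → occurs.
Temperature loop 2 inoperative [OR]: Vent system fails=occurs, Upper controller 2 malfunctions=not → at least one input occurs → occurs.
Chemical batch overheats [OR]: Quench path inoperative=not, Temperature loop 2 inoperative=occurs → at least one input occurs → occurs.

Yes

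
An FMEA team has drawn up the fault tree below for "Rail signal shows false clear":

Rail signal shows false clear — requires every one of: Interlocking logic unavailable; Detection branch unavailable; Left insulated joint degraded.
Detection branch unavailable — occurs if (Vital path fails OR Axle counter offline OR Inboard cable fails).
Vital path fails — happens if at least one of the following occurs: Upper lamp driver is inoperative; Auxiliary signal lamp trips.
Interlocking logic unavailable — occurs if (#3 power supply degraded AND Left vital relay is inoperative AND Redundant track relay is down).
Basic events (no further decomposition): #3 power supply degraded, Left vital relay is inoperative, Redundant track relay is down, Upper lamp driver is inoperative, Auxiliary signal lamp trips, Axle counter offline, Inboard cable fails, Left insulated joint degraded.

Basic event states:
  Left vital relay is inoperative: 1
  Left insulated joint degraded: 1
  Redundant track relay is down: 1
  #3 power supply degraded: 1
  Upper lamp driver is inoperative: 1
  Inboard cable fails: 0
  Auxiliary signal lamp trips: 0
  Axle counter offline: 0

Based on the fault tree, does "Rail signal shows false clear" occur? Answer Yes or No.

Yes

Interlocking logic unavailable [AND]: #3 power supply degraded=occurs, Left vital relay is inoperative=occurs, Redundant track relay is down=occurs → all inputs occur → occurs.
Vital path fails [OR]: Upper lamp driver is inoperative=occurs, Auxiliary signal lamp trips=not → at least one input occurs → occurs.
Detection branch unavailable [OR]: Vital path fails=occurs, Axle counter offline=not, Inboard cable fails=not → at least one input occurs → occurs.
Rail signal shows false clear [AND]: Interlocking logic unavailable=occurs, Detection branch unavailable=occurs, Left insulated joint degraded=occurs → all inputs occur → occurs.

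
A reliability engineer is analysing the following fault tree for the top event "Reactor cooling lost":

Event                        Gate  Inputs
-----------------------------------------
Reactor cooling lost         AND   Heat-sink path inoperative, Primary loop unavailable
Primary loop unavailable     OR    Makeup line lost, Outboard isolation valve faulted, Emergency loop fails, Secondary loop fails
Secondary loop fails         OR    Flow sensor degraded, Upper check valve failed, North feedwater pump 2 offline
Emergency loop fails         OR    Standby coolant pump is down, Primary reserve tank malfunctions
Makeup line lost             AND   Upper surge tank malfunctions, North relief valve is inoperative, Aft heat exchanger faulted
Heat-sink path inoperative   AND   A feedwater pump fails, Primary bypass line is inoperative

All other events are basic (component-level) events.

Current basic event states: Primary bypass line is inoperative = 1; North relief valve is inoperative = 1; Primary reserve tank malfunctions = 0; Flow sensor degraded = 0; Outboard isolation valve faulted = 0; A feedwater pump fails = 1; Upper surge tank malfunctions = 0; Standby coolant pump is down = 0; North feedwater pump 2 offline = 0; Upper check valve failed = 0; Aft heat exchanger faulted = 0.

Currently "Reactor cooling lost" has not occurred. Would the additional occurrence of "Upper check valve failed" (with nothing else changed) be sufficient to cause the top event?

Counterfactual: set "Upper check valve failed" to occurred.
Heat-sink path inoperative [AND]: A feedwater pump fails=occurs, Primary bypass line is inoperative=occurs → all inputs occur → occurs.
Makeup line lost [AND]: Upper surge tank malfunctions=not, North relief valve is inoperative=occurs, Aft heat exchanger faulted=not → not all inputs occur → does not occur.
Emergency loop fails [OR]: Standby coolant pump is down=not, Primary reserve tank malfunctions=not → no input occurs → does not occur.
Secondary loop fails [OR]: Flow sensor degraded=not, Upper check valve failed=occurs, North feedwater pump 2 offline=not → at least one input occurs → occurs.
Primary loop unavailable [OR]: Makeup line lost=not, Outboard isolation valve faulted=not, Emergency loop fails=not, Secondary loop fails=occurs → at least one input occurs → occurs.
Reactor cooling lost [AND]: Heat-sink path inoperative=occurs, Primary loop unavailable=occurs → all inputs occur → occurs.

Yes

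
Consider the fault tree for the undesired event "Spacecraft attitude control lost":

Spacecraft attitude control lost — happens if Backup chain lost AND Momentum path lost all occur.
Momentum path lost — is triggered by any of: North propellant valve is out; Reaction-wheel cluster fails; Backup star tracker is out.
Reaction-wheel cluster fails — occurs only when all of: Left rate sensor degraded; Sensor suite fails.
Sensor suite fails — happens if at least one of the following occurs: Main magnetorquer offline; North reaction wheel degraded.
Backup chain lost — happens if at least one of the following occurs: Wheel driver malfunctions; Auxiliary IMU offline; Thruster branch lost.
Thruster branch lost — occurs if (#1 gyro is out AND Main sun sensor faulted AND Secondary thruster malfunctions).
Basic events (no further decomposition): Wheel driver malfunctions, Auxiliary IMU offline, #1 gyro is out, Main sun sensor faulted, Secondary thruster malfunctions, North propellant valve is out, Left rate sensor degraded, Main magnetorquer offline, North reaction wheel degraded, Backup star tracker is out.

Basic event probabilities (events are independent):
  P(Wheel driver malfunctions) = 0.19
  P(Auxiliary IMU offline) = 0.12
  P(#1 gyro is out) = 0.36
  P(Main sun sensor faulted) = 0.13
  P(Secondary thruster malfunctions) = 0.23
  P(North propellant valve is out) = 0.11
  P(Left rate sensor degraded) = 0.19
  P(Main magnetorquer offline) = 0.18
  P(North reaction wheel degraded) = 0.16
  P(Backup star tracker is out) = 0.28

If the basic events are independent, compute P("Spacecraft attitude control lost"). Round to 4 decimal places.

0.1171

P(Thruster branch lost) [AND] = 0.36 × 0.13 × 0.23 = 0.010764
P(Backup chain lost) [OR] = 1 − (1−0.19) × (1−0.12) × (1−0.010764) = 0.294873
P(Sensor suite fails) [OR] = 1 − (1−0.18) × (1−0.16) = 0.311200
P(Reaction-wheel cluster fails) [AND] = 0.19 × 0.311200 = 0.059128
P(Momentum path lost) [OR] = 1 − (1−0.11) × (1−0.059128) × (1−0.28) = 0.397089
P(Spacecraft attitude control lost) [AND] = 0.294873 × 0.397089 = 0.117091
Rounded to 4 decimal places: P(Spacecraft attitude control lost) ≈ 0.1171.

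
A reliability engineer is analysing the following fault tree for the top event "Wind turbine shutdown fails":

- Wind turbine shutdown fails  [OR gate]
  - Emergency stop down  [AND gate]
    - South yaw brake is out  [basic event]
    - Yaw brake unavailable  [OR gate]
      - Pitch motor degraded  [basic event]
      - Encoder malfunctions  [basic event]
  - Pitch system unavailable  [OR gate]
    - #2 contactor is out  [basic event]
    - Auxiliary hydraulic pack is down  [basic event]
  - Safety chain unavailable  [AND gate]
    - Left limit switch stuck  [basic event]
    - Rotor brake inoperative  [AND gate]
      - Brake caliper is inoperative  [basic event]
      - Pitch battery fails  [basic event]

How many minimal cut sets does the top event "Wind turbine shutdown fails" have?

5

Yaw brake unavailable [OR]: union of children's cut sets → 2 cut set(s).
Emergency stop down [AND]: one cut set from each child combined → 1 × 2 = 2 cut set(s).
Pitch system unavailable [OR]: union of children's cut sets → 2 cut set(s).
Rotor brake inoperative [AND]: one cut set from each child combined → 1 × 1 = 1 cut set(s).
Safety chain unavailable [AND]: one cut set from each child combined → 1 × 1 = 1 cut set(s).
Wind turbine shutdown fails [OR]: union of children's cut sets → 5 cut set(s).
Minimal cut sets: {Pitch motor degraded, South yaw brake is out}; {Encoder malfunctions, South yaw brake is out}; {#2 contactor is out}; {Auxiliary hydraulic pack is down}; {Brake caliper is inoperative, Left limit switch stuck, Pitch battery fails}.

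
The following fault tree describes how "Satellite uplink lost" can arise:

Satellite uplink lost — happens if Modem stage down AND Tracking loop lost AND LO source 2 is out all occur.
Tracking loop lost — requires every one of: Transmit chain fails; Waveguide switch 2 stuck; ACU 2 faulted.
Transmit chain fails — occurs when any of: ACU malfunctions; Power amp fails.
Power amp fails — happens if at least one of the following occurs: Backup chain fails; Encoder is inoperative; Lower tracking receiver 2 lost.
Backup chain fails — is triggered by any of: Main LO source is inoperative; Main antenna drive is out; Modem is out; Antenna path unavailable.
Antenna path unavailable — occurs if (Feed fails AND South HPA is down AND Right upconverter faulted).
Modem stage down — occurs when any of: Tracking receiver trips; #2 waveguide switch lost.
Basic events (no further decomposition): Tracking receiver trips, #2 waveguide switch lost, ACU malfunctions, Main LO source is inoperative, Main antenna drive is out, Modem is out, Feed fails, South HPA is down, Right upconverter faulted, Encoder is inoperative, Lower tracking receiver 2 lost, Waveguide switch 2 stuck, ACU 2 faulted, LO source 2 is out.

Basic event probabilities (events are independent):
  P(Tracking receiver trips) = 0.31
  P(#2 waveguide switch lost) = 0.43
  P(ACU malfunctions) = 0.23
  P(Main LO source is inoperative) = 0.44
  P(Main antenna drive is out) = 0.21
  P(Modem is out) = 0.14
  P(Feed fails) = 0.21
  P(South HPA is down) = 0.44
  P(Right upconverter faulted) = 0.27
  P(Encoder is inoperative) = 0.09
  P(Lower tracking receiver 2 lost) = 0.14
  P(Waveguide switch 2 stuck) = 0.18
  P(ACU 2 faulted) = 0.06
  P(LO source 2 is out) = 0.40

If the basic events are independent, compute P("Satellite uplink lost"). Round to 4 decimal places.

0.0020

P(Modem stage down) [OR] = 1 − (1−0.31) × (1−0.43) = 0.606700
P(Antenna path unavailable) [AND] = 0.21 × 0.44 × 0.27 = 0.024948
P(Backup chain fails) [OR] = 1 − (1−0.44) × (1−0.21) × (1−0.14) × (1−0.024948) = 0.629028
P(Power amp fails) [OR] = 1 − (1−0.629028) × (1−0.09) × (1−0.14) = 0.709677
P(Transmit chain fails) [OR] = 1 − (1−0.23) × (1−0.709677) = 0.776451
P(Tracking loop lost) [AND] = 0.776451 × 0.18 × 0.06 = 0.008386
P(Satellite uplink lost) [AND] = 0.606700 × 0.008386 × 0.40 = 0.002035
Rounded to 4 decimal places: P(Satellite uplink lost) ≈ 0.0020.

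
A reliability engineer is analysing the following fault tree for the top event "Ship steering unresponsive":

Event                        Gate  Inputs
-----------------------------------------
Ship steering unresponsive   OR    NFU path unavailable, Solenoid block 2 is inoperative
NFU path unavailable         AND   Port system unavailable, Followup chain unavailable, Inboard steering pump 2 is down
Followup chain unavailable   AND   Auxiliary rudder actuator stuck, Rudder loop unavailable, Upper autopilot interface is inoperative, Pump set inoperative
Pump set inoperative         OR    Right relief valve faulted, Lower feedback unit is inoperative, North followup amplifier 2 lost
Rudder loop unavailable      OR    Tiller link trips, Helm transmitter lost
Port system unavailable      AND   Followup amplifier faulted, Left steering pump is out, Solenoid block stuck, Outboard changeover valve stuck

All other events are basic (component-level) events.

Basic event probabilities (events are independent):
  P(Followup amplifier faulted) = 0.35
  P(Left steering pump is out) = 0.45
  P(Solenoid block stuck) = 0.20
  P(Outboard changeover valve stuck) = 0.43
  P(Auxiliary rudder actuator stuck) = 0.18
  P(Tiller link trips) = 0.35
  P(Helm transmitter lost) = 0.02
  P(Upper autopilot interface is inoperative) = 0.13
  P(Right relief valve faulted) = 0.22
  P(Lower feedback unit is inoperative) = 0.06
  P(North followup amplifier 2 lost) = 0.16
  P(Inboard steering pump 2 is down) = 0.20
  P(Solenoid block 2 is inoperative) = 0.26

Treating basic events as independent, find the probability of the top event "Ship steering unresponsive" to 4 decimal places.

0.2600

P(Port system unavailable) [AND] = 0.35 × 0.45 × 0.20 × 0.43 = 0.013545
P(Rudder loop unavailable) [OR] = 1 − (1−0.35) × (1−0.02) = 0.363000
P(Pump set inoperative) [OR] = 1 − (1−0.22) × (1−0.06) × (1−0.16) = 0.384112
P(Followup chain unavailable) [AND] = 0.18 × 0.363000 × 0.13 × 0.384112 = 0.003263
P(NFU path unavailable) [AND] = 0.013545 × 0.003263 × 0.20 = 0.000009
P(Ship steering unresponsive) [OR] = 1 − (1−0.000009) × (1−0.26) = 0.260007
Rounded to 4 decimal places: P(Ship steering unresponsive) ≈ 0.2600.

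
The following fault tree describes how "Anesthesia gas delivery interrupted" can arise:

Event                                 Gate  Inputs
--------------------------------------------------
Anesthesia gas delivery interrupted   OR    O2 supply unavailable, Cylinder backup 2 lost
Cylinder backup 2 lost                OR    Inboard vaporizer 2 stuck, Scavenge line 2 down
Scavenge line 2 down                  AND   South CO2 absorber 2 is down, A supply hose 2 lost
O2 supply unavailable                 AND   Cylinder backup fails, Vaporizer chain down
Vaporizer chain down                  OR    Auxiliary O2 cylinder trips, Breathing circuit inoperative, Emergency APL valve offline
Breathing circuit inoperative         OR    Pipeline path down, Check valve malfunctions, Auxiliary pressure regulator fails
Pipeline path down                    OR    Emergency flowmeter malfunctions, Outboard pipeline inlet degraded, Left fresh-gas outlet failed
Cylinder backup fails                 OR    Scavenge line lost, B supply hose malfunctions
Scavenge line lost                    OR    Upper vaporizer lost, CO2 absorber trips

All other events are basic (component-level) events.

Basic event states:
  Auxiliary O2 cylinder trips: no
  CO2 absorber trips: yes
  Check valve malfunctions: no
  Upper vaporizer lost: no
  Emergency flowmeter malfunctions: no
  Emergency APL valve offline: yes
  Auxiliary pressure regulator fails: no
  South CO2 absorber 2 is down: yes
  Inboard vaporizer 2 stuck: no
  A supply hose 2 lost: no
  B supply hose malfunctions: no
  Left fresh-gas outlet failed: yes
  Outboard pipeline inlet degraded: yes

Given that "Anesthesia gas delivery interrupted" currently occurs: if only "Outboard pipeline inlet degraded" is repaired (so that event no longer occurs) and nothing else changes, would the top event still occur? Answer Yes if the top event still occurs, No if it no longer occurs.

Yes

Counterfactual: set "Outboard pipeline inlet degraded" to not occurred.
Scavenge line lost [OR]: Upper vaporizer lost=not, CO2 absorber trips=occurs → at least one input occurs → occurs.
Cylinder backup fails [OR]: Scavenge line lost=occurs, B supply hose malfunctions=not → at least one input occurs → occurs.
Pipeline path down [OR]: Emergency flowmeter malfunctions=not, Outboard pipeline inlet degraded=not, Left fresh-gas outlet failed=occurs → at least one input occurs → occurs.
Breathing circuit inoperative [OR]: Pipeline path down=occurs, Check valve malfunctions=not, Auxiliary pressure regulator fails=not → at least one input occurs → occurs.
Vaporizer chain down [OR]: Auxiliary O2 cylinder trips=not, Breathing circuit inoperative=occurs, Emergency APL valve offline=occurs → at least one input occurs → occurs.
O2 supply unavailable [AND]: Cylinder backup fails=occurs, Vaporizer chain down=occurs → all inputs occur → occurs.
Scavenge line 2 down [AND]: South CO2 absorber 2 is down=occurs, A supply hose 2 lost=not → not all inputs occur → does not occur.
Cylinder backup 2 lost [OR]: Inboard vaporizer 2 stuck=not, Scavenge line 2 down=not → no input occurs → does not occur.
Anesthesia gas delivery interrupted [OR]: O2 supply unavailable=occurs, Cylinder backup 2 lost=not → at least one input occurs → occurs.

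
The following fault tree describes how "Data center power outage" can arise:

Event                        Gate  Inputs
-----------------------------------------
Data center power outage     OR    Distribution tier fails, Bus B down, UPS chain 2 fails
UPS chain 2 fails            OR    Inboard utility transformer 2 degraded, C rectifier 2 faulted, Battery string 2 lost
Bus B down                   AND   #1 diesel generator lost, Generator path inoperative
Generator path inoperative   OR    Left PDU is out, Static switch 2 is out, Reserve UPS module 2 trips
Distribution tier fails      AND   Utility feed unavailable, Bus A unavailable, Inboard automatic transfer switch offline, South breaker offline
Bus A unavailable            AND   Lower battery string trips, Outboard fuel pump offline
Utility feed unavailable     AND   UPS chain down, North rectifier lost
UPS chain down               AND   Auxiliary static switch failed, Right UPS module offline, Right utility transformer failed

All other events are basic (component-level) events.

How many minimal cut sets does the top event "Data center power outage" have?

7

UPS chain down [AND]: one cut set from each child combined → 1 × 1 × 1 = 1 cut set(s).
Utility feed unavailable [AND]: one cut set from each child combined → 1 × 1 = 1 cut set(s).
Bus A unavailable [AND]: one cut set from each child combined → 1 × 1 = 1 cut set(s).
Distribution tier fails [AND]: one cut set from each child combined → 1 × 1 × 1 × 1 = 1 cut set(s).
Generator path inoperative [OR]: union of children's cut sets → 3 cut set(s).
Bus B down [AND]: one cut set from each child combined → 1 × 3 = 3 cut set(s).
UPS chain 2 fails [OR]: union of children's cut sets → 3 cut set(s).
Data center power outage [OR]: union of children's cut sets → 7 cut set(s).
Minimal cut sets: {Auxiliary static switch failed, Inboard automatic transfer switch offline, Lower battery string trips, North rectifier lost, Outboard fuel pump offline, Right UPS module offline, Right utility transformer failed, South breaker offline}; {#1 diesel generator lost, Left PDU is out}; {#1 diesel generator lost, Static switch 2 is out}; {#1 diesel generator lost, Reserve UPS module 2 trips}; {Inboard utility transformer 2 degraded}; {C rectifier 2 faulted}; {Battery string 2 lost}.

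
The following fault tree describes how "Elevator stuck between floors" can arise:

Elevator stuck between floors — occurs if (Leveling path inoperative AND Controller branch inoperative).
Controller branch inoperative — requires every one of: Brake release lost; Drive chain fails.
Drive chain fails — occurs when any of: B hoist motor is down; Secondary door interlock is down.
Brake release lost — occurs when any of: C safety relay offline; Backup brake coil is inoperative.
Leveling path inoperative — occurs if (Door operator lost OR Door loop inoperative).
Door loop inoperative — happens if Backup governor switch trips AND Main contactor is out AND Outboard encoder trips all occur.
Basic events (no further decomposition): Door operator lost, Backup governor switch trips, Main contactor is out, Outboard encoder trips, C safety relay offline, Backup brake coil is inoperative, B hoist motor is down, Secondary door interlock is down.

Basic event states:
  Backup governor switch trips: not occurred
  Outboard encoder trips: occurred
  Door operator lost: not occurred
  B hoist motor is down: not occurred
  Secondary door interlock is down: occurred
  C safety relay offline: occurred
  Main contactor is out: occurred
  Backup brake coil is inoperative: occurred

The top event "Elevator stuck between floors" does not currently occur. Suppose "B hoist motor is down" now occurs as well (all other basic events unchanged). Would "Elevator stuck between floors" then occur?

No

Counterfactual: set "B hoist motor is down" to occurred.
Door loop inoperative [AND]: Backup governor switch trips=not, Main contactor is out=occurs, Outboard encoder trips=occurs → not all inputs occur → does not occur.
Leveling path inoperative [OR]: Door operator lost=not, Door loop inoperative=not → no input occurs → does not occur.
Brake release lost [OR]: C safety relay offline=occurs, Backup brake coil is inoperative=occurs → at least one input occurs → occurs.
Drive chain fails [OR]: B hoist motor is down=occurs, Secondary door interlock is down=occurs → at least one input occurs → occurs.
Controller branch inoperative [AND]: Brake release lost=occurs, Drive chain fails=occurs → all inputs occur → occurs.
Elevator stuck between floors [AND]: Leveling path inoperative=not, Controller branch inoperative=occurs → not all inputs occur → does not occur.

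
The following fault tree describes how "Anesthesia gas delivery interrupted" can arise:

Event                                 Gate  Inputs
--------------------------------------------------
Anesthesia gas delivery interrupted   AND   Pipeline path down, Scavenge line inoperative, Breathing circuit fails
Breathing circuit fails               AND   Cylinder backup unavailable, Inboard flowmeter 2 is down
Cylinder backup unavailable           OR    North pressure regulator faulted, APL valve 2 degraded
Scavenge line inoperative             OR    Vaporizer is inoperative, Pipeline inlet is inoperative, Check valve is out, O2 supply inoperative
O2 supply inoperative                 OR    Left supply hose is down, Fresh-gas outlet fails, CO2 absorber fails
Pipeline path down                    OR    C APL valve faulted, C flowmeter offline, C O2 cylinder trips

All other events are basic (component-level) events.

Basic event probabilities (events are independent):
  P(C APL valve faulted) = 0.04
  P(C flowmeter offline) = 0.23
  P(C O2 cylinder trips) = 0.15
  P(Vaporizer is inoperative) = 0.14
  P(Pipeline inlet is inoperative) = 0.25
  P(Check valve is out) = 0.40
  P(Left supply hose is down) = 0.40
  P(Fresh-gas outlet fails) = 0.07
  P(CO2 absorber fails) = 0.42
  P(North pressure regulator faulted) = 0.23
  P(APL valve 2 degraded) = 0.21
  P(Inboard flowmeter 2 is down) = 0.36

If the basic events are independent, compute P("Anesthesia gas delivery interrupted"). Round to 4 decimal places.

0.0458

P(Pipeline path down) [OR] = 1 − (1−0.04) × (1−0.23) × (1−0.15) = 0.371680
P(O2 supply inoperative) [OR] = 1 − (1−0.40) × (1−0.07) × (1−0.42) = 0.676360
P(Scavenge line inoperative) [OR] = 1 − (1−0.14) × (1−0.25) × (1−0.40) × (1−0.676360) = 0.874751
P(Cylinder backup unavailable) [OR] = 1 − (1−0.23) × (1−0.21) = 0.391700
P(Breathing circuit fails) [AND] = 0.391700 × 0.36 = 0.141012
P(Anesthesia gas delivery interrupted) [AND] = 0.371680 × 0.874751 × 0.141012 = 0.045847
Rounded to 4 decimal places: P(Anesthesia gas delivery interrupted) ≈ 0.0458.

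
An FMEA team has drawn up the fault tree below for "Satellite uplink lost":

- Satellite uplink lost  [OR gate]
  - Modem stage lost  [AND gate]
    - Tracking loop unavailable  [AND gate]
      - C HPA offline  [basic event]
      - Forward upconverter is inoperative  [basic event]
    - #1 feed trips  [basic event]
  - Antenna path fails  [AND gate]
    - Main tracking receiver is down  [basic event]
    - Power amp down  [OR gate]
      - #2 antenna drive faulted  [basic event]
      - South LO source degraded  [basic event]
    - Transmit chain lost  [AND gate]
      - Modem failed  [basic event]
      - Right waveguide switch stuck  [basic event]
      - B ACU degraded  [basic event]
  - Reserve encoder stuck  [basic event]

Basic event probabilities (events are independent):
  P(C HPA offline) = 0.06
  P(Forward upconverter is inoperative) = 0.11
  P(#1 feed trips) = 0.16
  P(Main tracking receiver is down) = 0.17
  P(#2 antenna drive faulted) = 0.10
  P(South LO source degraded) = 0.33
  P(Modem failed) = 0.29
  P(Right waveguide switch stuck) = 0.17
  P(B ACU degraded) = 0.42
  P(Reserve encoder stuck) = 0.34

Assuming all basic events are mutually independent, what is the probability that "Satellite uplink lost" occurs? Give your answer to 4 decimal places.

0.3416

P(Tracking loop unavailable) [AND] = 0.06 × 0.11 = 0.006600
P(Modem stage lost) [AND] = 0.006600 × 0.16 = 0.001056
P(Power amp down) [OR] = 1 − (1−0.10) × (1−0.33) = 0.397000
P(Transmit chain lost) [AND] = 0.29 × 0.17 × 0.42 = 0.020706
P(Antenna path fails) [AND] = 0.17 × 0.397000 × 0.020706 = 0.001397
P(Satellite uplink lost) [OR] = 1 − (1−0.001056) × (1−0.001397) × (1−0.34) = 0.341618
Rounded to 4 decimal places: P(Satellite uplink lost) ≈ 0.3416.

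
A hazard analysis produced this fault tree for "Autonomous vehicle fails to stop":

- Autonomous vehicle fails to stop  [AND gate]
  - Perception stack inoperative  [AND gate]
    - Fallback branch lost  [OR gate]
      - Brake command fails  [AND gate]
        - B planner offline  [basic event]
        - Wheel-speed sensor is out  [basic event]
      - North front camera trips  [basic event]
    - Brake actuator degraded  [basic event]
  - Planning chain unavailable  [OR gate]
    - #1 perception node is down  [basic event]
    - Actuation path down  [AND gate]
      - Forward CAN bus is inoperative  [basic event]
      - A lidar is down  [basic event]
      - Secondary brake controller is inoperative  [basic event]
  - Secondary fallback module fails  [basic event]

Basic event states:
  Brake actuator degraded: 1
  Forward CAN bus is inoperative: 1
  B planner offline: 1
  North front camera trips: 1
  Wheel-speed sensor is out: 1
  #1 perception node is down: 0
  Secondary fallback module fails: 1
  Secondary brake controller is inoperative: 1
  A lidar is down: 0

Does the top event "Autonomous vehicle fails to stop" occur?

No

Brake command fails [AND]: B planner offline=occurs, Wheel-speed sensor is out=occurs → all inputs occur → occurs.
Fallback branch lost [OR]: Brake command fails=occurs, North front camera trips=occurs → at least one input occurs → occurs.
Perception stack inoperative [AND]: Fallback branch lost=occurs, Brake actuator degraded=occurs → all inputs occur → occurs.
Actuation path down [AND]: Forward CAN bus is inoperative=occurs, A lidar is down=not, Secondary brake controller is inoperative=occurs → not all inputs occur → does not occur.
Planning chain unavailable [OR]: #1 perception node is down=not, Actuation path down=not → no input occurs → does not occur.
Autonomous vehicle fails to stop [AND]: Perception stack inoperative=occurs, Planning chain unavailable=not, Secondary fallback module fails=occurs → not all inputs occur → does not occur.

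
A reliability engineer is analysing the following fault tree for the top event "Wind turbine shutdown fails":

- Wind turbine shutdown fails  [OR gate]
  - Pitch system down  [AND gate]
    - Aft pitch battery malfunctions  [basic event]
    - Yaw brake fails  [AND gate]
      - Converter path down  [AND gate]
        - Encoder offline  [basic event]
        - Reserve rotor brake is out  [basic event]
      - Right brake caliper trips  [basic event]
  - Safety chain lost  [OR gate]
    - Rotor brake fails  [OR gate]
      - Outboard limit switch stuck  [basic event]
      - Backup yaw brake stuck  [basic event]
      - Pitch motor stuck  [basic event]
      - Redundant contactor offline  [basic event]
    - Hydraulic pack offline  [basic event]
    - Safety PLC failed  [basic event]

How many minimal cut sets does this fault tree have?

7

Converter path down [AND]: one cut set from each child combined → 1 × 1 = 1 cut set(s).
Yaw brake fails [AND]: one cut set from each child combined → 1 × 1 = 1 cut set(s).
Pitch system down [AND]: one cut set from each child combined → 1 × 1 = 1 cut set(s).
Rotor brake fails [OR]: union of children's cut sets → 4 cut set(s).
Safety chain lost [OR]: union of children's cut sets → 6 cut set(s).
Wind turbine shutdown fails [OR]: union of children's cut sets → 7 cut set(s).
Minimal cut sets: {Aft pitch battery malfunctions, Encoder offline, Reserve rotor brake is out, Right brake caliper trips}; {Outboard limit switch stuck}; {Backup yaw brake stuck}; {Pitch motor stuck}; {Redundant contactor offline}; {Hydraulic pack offline}; {Safety PLC failed}.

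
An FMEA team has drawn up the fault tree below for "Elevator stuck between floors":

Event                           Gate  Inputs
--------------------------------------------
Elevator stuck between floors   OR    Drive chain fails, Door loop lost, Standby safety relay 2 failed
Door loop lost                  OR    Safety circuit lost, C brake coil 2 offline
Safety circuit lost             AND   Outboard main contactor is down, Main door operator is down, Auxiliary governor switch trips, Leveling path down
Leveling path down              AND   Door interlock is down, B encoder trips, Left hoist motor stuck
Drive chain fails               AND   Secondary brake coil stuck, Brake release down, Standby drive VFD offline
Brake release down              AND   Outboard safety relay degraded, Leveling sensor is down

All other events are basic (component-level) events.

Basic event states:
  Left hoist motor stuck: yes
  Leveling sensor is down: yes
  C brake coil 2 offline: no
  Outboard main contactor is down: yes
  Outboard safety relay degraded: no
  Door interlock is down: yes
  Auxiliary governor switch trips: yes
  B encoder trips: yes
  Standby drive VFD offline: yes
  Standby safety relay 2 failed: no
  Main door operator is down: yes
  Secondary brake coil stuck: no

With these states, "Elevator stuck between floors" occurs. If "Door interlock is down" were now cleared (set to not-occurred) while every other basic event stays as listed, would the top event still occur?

No

Counterfactual: set "Door interlock is down" to not occurred.
Brake release down [AND]: Outboard safety relay degraded=not, Leveling sensor is down=occurs → not all inputs occur → does not occur.
Drive chain fails [AND]: Secondary brake coil stuck=not, Brake release down=not, Standby drive VFD offline=occurs → not all inputs occur → does not occur.
Leveling path down [AND]: Door interlock is down=not, B encoder trips=occurs, Left hoist motor stuck=occurs → not all inputs occur → does not occur.
Safety circuit lost [AND]: Outboard main contactor is down=occurs, Main door operator is down=occurs, Auxiliary governor switch trips=occurs, Leveling path down=not → not all inputs occur → does not occur.
Door loop lost [OR]: Safety circuit lost=not, C brake coil 2 offline=not → no input occurs → does not occur.
Elevator stuck between floors [OR]: Drive chain fails=not, Door loop lost=not, Standby safety relay 2 failed=not → no input occurs → does not occur.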